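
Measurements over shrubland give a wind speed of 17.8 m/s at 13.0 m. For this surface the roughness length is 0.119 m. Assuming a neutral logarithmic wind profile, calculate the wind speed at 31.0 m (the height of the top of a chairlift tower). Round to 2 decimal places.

21.10 m/s

Log law: V(z) ∝ ln(z/z₀), so V₂/V₁ = ln(z₂/z₀) / ln(z₁/z₀).
ln(31.0/0.119) = 5.5626, ln(13.0/0.119) = 4.6936
V₂ = 17.8 × 5.5626/4.6936 = 17.8 × 1.1852 = 21.0958 m/s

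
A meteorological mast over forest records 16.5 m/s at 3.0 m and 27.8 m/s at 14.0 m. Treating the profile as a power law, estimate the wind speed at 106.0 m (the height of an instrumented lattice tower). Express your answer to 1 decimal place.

First find α: α = ln(V₂/V₁)/ln(z₂/z₁) = ln(27.8/16.5)/ln(14.0/3.0) = 0.52168/1.54045 = 0.3387
Extrapolate from 14.0 m to 106.0 m: V₃ = 27.8 × (106.0/14.0)^0.3387 = 27.8 × 1.9849 = 55.1799 m/s

55.2 m/s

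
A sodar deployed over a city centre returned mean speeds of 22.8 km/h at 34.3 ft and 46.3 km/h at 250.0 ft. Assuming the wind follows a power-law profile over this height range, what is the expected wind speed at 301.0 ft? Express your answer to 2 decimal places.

First find α: α = ln(V₂/V₁)/ln(z₂/z₁) = ln(46.3/22.8)/ln(250.0/34.3) = 0.70838/1.98632 = 0.3566
Extrapolate from 250.0 ft to 301.0 ft: V₃ = 46.3 × (301.0/250.0)^0.3566 = 46.3 × 1.0684 = 49.4692 km/h

49.47 km/h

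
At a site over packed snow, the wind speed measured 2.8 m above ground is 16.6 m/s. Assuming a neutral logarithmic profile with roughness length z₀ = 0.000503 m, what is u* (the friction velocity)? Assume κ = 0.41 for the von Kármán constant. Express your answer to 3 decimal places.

u* ≈ 0.789 m/s

Log law: V(z) = (u*/κ) · ln(z/z₀) ⇒ u* = κ · V / ln(z/z₀)
u* = 0.41 × 16.6 / ln(2.8/0.000503) = 0.41 × 16.6 / 8.6245
   = 6.8060 / 8.6245 = 0.7891 m/s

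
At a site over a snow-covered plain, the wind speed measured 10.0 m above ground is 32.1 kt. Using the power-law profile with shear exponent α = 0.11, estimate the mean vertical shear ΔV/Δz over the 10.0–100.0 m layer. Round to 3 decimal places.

Power law: V₂ = V₁ · (z₂/z₁)^α = 32.1 × (10.0000)^0.11 = 41.3528 kt
ΔV/Δz = (41.3528 − 32.1)/(100.0 − 10.0) = 9.2528/90.0000 = 0.10281 kt/m

0.103 kt/m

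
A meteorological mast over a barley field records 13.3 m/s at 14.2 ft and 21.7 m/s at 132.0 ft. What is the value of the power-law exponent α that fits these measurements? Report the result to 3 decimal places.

Power law: V₂/V₁ = (z₂/z₁)^α ⇒ α = ln(V₂/V₁) / ln(z₂/z₁)
α = ln(21.7/13.3) / ln(132.0/14.2) = ln(1.6316) / ln(9.2958)
  = 0.48955 / 2.22956 = 0.21957

α ≈ 0.220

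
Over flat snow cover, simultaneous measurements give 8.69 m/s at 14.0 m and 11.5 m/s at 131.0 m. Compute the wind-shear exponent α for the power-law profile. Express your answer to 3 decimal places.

Power law: V₂/V₁ = (z₂/z₁)^α ⇒ α = ln(V₂/V₁) / ln(z₂/z₁)
α = ln(11.5/8.69) / ln(131.0/14.0) = ln(1.3234) / ln(9.3571)
  = 0.28017 / 2.23614 = 0.12529

α ≈ 0.125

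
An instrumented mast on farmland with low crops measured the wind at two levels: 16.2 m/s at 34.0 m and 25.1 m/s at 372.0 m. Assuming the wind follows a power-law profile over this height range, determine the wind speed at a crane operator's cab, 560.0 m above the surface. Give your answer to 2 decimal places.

First find α: α = ln(V₂/V₁)/ln(z₂/z₁) = ln(25.1/16.2)/ln(372.0/34.0) = 0.43786/2.39253 = 0.1830
Extrapolate from 372.0 m to 560.0 m: V₃ = 25.1 × (560.0/372.0)^0.1830 = 25.1 × 1.0777 = 27.0511 m/s

27.05 m/s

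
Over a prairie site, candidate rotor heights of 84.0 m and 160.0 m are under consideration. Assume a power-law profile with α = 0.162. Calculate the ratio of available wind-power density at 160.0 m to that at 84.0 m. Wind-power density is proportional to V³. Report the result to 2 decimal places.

1.37

Speed ratio: V_B/V_A = (z_B/z_A)^α = (160.0/84.0)^0.162 = (1.9048)^0.162 = 1.11003
Power-density ratio: P_B/P_A = (V_B/V_A)³ = (1.11003)³ = 1.36774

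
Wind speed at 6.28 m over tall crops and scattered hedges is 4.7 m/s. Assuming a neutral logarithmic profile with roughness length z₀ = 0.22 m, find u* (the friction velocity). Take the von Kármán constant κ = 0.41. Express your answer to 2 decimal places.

Log law: V(z) = (u*/κ) · ln(z/z₀) ⇒ u* = κ · V / ln(z/z₀)
u* = 0.41 × 4.7 / ln(6.28/0.22) = 0.41 × 4.7 / 3.3515
   = 1.9270 / 3.3515 = 0.5750 m/s

u* ≈ 0.57 m/s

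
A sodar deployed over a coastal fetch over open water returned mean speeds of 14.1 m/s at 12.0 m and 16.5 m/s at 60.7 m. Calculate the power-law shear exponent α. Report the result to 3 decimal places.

α ≈ 0.097

Power law: V₂/V₁ = (z₂/z₁)^α ⇒ α = ln(V₂/V₁) / ln(z₂/z₁)
α = ln(16.5/14.1) / ln(60.7/12.0) = ln(1.1702) / ln(5.0583)
  = 0.15719 / 1.62104 = 0.09697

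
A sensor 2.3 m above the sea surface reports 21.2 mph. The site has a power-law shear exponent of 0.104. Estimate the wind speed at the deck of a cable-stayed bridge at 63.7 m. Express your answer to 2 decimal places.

Power-law profile: V₂ = V₁ · (z₂/z₁)^α
V₂ = 21.2 × (63.7/2.3)^0.104 = 21.2 × (27.6957)^0.104
    = 21.2 × 1.4126 = 29.9465 mph

29.95 mph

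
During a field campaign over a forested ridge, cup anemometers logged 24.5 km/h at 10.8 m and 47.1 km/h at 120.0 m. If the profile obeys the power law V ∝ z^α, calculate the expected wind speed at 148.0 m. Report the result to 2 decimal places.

49.86 km/h

First find α: α = ln(V₂/V₁)/ln(z₂/z₁) = ln(47.1/24.5)/ln(120.0/10.8) = 0.65360/2.40795 = 0.2714
Extrapolate from 120.0 m to 148.0 m: V₃ = 47.1 × (148.0/120.0)^0.2714 = 47.1 × 1.0586 = 49.8590 km/h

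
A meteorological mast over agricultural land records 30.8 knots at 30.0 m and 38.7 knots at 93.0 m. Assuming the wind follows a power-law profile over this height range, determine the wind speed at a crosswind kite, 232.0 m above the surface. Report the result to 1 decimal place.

46.5 knots

First find α: α = ln(V₂/V₁)/ln(z₂/z₁) = ln(38.7/30.8)/ln(93.0/30.0) = 0.22832/1.13140 = 0.2018
Extrapolate from 93.0 m to 232.0 m: V₃ = 38.7 × (232.0/93.0)^0.2018 = 38.7 × 1.2026 = 46.5403 knots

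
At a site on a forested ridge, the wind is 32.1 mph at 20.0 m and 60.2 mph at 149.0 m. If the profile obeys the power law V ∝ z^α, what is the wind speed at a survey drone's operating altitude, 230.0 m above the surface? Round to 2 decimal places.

First find α: α = ln(V₂/V₁)/ln(z₂/z₁) = ln(60.2/32.1)/ln(149.0/20.0) = 0.62882/2.00821 = 0.3131
Extrapolate from 149.0 m to 230.0 m: V₃ = 60.2 × (230.0/149.0)^0.3131 = 60.2 × 1.1456 = 68.9657 mph

68.97 mph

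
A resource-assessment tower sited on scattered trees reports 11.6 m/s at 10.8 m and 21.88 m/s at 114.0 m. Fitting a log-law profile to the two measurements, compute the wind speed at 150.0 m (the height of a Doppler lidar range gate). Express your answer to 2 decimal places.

23.08 m/s

Log law: V ∝ ln(z/z₀). From the pair, with r = V₁/V₂ = 0.53016,
ln z₀ = (ln z₁ − r·ln z₂)/(1 − r) = (2.3795 − 0.53016×4.7362)/0.46984 = -0.2797 → z₀ = 0.7560 m
V₃ = V₁ · ln(z₃/z₀)/ln(z₁/z₀) = 11.6 × 5.2903/2.6593 = 23.0771 m/s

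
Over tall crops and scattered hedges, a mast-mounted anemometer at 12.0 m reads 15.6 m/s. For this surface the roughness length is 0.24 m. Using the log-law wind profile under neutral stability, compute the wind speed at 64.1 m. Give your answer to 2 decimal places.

Log law: V(z) ∝ ln(z/z₀), so V₂/V₁ = ln(z₂/z₀) / ln(z₁/z₀).
ln(64.1/0.24) = 5.5876, ln(12.0/0.24) = 3.9120
V₂ = 15.6 × 5.5876/3.9120 = 15.6 × 1.4283 = 22.2816 m/s

22.28 m/s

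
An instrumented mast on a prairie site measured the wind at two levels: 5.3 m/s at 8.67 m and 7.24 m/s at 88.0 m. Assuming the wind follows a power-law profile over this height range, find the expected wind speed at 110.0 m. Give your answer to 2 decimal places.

First find α: α = ln(V₂/V₁)/ln(z₂/z₁) = ln(7.24/5.3)/ln(88.0/8.67) = 0.31191/2.31747 = 0.1346
Extrapolate from 88.0 m to 110.0 m: V₃ = 7.24 × (110.0/88.0)^0.1346 = 7.24 × 1.0305 = 7.4607 m/s

7.46 m/s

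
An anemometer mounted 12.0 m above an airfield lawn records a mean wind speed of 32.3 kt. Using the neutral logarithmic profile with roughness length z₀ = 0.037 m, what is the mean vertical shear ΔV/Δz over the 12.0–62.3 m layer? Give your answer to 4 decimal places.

0.1829 kt/m

Log law: V₂ = V₁ · ln(z₂/z₀)/ln(z₁/z₀) = 32.3 × 7.4288/5.7817 = 41.5014 kt
ΔV/Δz = (41.5014 − 32.3)/(62.3 − 12.0) = 9.2014/50.3000 = 0.18293 kt/m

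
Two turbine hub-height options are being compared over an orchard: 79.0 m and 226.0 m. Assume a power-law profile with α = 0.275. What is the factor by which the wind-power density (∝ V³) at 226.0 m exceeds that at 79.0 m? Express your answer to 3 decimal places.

Speed ratio: V_B/V_A = (z_B/z_A)^α = (226.0/79.0)^0.275 = (2.8608)^0.275 = 1.33516
Power-density ratio: P_B/P_A = (V_B/V_A)³ = (1.33516)³ = 2.38011

2.380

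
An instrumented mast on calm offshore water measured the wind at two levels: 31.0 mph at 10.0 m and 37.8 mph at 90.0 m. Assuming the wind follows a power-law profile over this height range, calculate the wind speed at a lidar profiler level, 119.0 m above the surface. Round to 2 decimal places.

First find α: α = ln(V₂/V₁)/ln(z₂/z₁) = ln(37.8/31.0)/ln(90.0/10.0) = 0.19832/2.19722 = 0.0903
Extrapolate from 90.0 m to 119.0 m: V₃ = 37.8 × (119.0/90.0)^0.0903 = 37.8 × 1.0255 = 38.7651 mph

38.77 mph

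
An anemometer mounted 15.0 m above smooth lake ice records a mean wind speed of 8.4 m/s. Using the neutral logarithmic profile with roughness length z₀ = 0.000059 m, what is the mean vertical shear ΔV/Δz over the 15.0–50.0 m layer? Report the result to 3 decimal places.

Log law: V₂ = V₁ · ln(z₂/z₀)/ln(z₁/z₀) = 8.4 × 13.6500/12.4460 = 9.2126 m/s
ΔV/Δz = (9.2126 − 8.4)/(50.0 − 15.0) = 0.8126/35.0000 = 0.02322 m/s/m

0.023 m/s/m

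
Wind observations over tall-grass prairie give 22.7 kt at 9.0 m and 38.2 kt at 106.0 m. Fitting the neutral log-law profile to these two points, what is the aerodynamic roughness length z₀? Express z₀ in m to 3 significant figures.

Log law: V(z) ∝ ln(z/z₀). With r = V₁/V₂ = 22.7/38.2 = 0.59424,
r · ln(z₂/z₀) = ln(z₁/z₀) ⇒ ln z₀ = (ln z₁ − r·ln z₂)/(1 − r)
ln z₀ = (2.19722 − 0.59424×4.66344) / 0.40576 = -1.4146
z₀ = exp(-1.4146) = 0.2430 m

z₀ ≈ 0.243 m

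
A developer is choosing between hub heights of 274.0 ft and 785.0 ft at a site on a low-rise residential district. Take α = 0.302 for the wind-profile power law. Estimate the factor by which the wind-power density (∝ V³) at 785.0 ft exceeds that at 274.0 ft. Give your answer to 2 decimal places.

Speed ratio: V_B/V_A = (z_B/z_A)^α = (785.0/274.0)^0.302 = (2.8650)^0.302 = 1.37420
Power-density ratio: P_B/P_A = (V_B/V_A)³ = (1.37420)³ = 2.59507

2.60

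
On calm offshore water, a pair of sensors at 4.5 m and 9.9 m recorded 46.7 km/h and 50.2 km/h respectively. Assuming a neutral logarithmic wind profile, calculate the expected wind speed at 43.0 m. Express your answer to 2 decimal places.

56.72 km/h

Log law: V ∝ ln(z/z₀). From the pair, with r = V₁/V₂ = 0.93028,
ln z₀ = (ln z₁ − r·ln z₂)/(1 − r) = (1.5041 − 0.93028×2.2925)/0.06972 = -9.0162 → z₀ = 0.0001214 m
V₃ = V₁ · ln(z₃/z₀)/ln(z₁/z₀) = 46.7 × 12.7774/10.5203 = 56.7195 km/h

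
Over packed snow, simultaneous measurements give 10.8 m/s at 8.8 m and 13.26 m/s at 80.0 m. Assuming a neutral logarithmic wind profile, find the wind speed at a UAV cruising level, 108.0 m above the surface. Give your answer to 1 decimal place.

13.6 m/s

Log law: V ∝ ln(z/z₀). From the pair, with r = V₁/V₂ = 0.81448,
ln z₀ = (ln z₁ − r·ln z₂)/(1 − r) = (2.1748 − 0.81448×4.3820)/0.18552 = -7.5157 → z₀ = 0.0005445 m
V₃ = V₁ · ln(z₃/z₀)/ln(z₁/z₀) = 10.8 × 12.1979/9.6905 = 13.5945 m/s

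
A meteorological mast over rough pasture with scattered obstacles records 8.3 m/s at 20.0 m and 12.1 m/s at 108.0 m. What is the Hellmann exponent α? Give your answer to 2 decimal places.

α ≈ 0.22

Power law: V₂/V₁ = (z₂/z₁)^α ⇒ α = ln(V₂/V₁) / ln(z₂/z₁)
α = ln(12.1/8.3) / ln(108.0/20.0) = ln(1.4578) / ln(5.4000)
  = 0.37695 / 1.68640 = 0.22352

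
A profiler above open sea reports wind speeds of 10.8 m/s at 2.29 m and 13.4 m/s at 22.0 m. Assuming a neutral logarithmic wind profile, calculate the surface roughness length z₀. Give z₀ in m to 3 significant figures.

z₀ ≈ 0.000190 m

Log law: V(z) ∝ ln(z/z₀). With r = V₁/V₂ = 10.8/13.4 = 0.80597,
r · ln(z₂/z₀) = ln(z₁/z₀) ⇒ ln z₀ = (ln z₁ − r·ln z₂)/(1 − r)
ln z₀ = (0.82855 − 0.80597×3.09104) / 0.19403 = -8.5695
z₀ = exp(-8.5695) = 0.0001898 m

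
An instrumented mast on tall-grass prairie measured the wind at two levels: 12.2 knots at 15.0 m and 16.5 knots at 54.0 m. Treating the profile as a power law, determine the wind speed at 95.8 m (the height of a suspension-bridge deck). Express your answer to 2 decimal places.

18.89 knots

First find α: α = ln(V₂/V₁)/ln(z₂/z₁) = ln(16.5/12.2)/ln(54.0/15.0) = 0.30192/1.28093 = 0.2357
Extrapolate from 54.0 m to 95.8 m: V₃ = 16.5 × (95.8/54.0)^0.2357 = 16.5 × 1.1447 = 18.8872 knots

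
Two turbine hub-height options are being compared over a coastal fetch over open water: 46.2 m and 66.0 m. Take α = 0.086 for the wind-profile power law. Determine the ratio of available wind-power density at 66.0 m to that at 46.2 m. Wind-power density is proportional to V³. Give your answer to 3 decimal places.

1.096

Speed ratio: V_B/V_A = (z_B/z_A)^α = (66.0/46.2)^0.086 = (1.4286)^0.086 = 1.03115
Power-density ratio: P_B/P_A = (V_B/V_A)³ = (1.03115)³ = 1.09639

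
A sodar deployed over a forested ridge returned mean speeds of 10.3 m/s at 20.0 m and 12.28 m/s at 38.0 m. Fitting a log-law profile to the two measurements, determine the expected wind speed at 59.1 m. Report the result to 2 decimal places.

Log law: V ∝ ln(z/z₀). From the pair, with r = V₁/V₂ = 0.83876,
ln z₀ = (ln z₁ − r·ln z₂)/(1 − r) = (2.9957 − 0.83876×3.6376)/0.16124 = -0.3432 → z₀ = 0.7095 m
V₃ = V₁ · ln(z₃/z₀)/ln(z₁/z₀) = 10.3 × 4.4224/3.3389 = 13.6424 m/s

13.64 m/s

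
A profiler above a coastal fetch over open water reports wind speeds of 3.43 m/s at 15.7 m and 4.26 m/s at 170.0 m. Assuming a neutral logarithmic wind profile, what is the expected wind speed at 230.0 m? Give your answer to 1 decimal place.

Log law: V ∝ ln(z/z₀). From the pair, with r = V₁/V₂ = 0.80516,
ln z₀ = (ln z₁ − r·ln z₂)/(1 − r) = (2.7537 − 0.80516×5.1358)/0.19484 = -7.0906 → z₀ = 0.0008329 m
V₃ = V₁ · ln(z₃/z₀)/ln(z₁/z₀) = 3.43 × 12.5287/9.8443 = 4.3653 m/s

4.4 m/s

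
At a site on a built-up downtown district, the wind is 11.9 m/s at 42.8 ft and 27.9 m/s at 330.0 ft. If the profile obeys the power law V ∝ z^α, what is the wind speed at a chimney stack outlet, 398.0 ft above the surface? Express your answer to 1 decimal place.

First find α: α = ln(V₂/V₁)/ln(z₂/z₁) = ln(27.9/11.9)/ln(330.0/42.8) = 0.85209/2.04255 = 0.4172
Extrapolate from 330.0 ft to 398.0 ft: V₃ = 27.9 × (398.0/330.0)^0.4172 = 27.9 × 1.0813 = 30.1682 m/s

30.2 m/s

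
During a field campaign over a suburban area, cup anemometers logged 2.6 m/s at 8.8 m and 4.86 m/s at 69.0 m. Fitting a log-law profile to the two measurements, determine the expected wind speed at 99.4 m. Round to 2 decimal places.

5.26 m/s

Log law: V ∝ ln(z/z₀). From the pair, with r = V₁/V₂ = 0.53498,
ln z₀ = (ln z₁ − r·ln z₂)/(1 − r) = (2.1748 − 0.53498×4.2341)/0.46502 = -0.1944 → z₀ = 0.8233 m
V₃ = V₁ · ln(z₃/z₀)/ln(z₁/z₀) = 2.6 × 4.7936/2.3692 = 5.2606 m/s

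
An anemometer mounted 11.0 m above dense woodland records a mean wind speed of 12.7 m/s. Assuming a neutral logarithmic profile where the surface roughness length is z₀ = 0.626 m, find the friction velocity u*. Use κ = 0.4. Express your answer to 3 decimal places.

Log law: V(z) = (u*/κ) · ln(z/z₀) ⇒ u* = κ · V / ln(z/z₀)
u* = 0.4 × 12.7 / ln(11.0/0.626) = 0.4 × 12.7 / 2.8663
   = 5.0800 / 2.8663 = 1.7723 m/s

u* ≈ 1.772 m/s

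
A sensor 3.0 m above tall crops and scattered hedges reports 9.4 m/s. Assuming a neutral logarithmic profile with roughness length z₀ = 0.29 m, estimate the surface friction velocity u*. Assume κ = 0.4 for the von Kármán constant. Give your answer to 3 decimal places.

u* ≈ 1.609 m/s

Log law: V(z) = (u*/κ) · ln(z/z₀) ⇒ u* = κ · V / ln(z/z₀)
u* = 0.4 × 9.4 / ln(3.0/0.29) = 0.4 × 9.4 / 2.3365
   = 3.7600 / 2.3365 = 1.6093 m/s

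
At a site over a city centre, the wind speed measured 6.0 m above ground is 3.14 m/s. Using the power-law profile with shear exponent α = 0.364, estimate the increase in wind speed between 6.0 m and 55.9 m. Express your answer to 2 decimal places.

Power law: V₂ = V₁ · (z₂/z₁)^α = 3.14 × (9.3167)^0.364 = 7.0752 m/s
ΔV = 7.0752 − 3.14 = 3.9352 m/s

3.94 m/s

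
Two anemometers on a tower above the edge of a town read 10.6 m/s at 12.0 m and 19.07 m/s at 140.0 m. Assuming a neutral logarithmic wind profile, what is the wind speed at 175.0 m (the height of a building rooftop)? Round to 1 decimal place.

19.8 m/s

Log law: V ∝ ln(z/z₀). From the pair, with r = V₁/V₂ = 0.55585,
ln z₀ = (ln z₁ − r·ln z₂)/(1 − r) = (2.4849 − 0.55585×4.9416)/0.44415 = -0.5896 → z₀ = 0.5545 m
V₃ = V₁ · ln(z₃/z₀)/ln(z₁/z₀) = 10.6 × 5.7544/3.0745 = 19.8393 m/s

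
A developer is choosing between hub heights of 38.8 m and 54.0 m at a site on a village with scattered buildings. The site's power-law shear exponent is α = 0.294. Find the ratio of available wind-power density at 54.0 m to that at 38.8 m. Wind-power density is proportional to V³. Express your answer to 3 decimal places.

1.339

Speed ratio: V_B/V_A = (z_B/z_A)^α = (54.0/38.8)^0.294 = (1.3918)^0.294 = 1.10207
Power-density ratio: P_B/P_A = (V_B/V_A)³ = (1.10207)³ = 1.33851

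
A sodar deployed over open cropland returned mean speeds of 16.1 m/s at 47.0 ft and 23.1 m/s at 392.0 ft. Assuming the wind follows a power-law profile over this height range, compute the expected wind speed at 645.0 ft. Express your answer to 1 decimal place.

First find α: α = ln(V₂/V₁)/ln(z₂/z₁) = ln(23.1/16.1)/ln(392.0/47.0) = 0.36101/2.12111 = 0.1702
Extrapolate from 392.0 ft to 645.0 ft: V₃ = 23.1 × (645.0/392.0)^0.1702 = 23.1 × 1.0885 = 25.1433 m/s

25.1 m/s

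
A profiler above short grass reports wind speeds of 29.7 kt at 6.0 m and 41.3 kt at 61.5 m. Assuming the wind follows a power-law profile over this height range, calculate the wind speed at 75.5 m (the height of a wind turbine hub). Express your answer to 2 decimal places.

First find α: α = ln(V₂/V₁)/ln(z₂/z₁) = ln(41.3/29.7)/ln(61.5/6.0) = 0.32972/2.32728 = 0.1417
Extrapolate from 61.5 m to 75.5 m: V₃ = 41.3 × (75.5/61.5)^0.1417 = 41.3 × 1.0295 = 42.5176 kt

42.52 kt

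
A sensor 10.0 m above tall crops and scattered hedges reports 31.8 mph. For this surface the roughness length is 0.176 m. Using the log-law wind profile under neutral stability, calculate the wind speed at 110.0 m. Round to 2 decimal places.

50.68 mph

Log law: V(z) ∝ ln(z/z₀), so V₂/V₁ = ln(z₂/z₀) / ln(z₁/z₀).
ln(110.0/0.176) = 6.4378, ln(10.0/0.176) = 4.0399
V₂ = 31.8 × 6.4378/4.0399 = 31.8 × 1.5936 = 50.6752 mph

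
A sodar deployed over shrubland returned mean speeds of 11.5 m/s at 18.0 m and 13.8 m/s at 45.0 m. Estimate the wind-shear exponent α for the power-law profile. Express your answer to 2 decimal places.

α ≈ 0.20

Power law: V₂/V₁ = (z₂/z₁)^α ⇒ α = ln(V₂/V₁) / ln(z₂/z₁)
α = ln(13.8/11.5) / ln(45.0/18.0) = ln(1.2000) / ln(2.5000)
  = 0.18232 / 0.91629 = 0.19898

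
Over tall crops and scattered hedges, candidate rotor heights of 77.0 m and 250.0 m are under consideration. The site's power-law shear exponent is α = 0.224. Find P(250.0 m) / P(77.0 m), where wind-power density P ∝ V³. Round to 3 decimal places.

Speed ratio: V_B/V_A = (z_B/z_A)^α = (250.0/77.0)^0.224 = (3.2468)^0.224 = 1.30186
Power-density ratio: P_B/P_A = (V_B/V_A)³ = (1.30186)³ = 2.20645

2.206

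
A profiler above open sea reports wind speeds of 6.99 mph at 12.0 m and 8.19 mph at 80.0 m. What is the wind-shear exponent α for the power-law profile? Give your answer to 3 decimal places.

Power law: V₂/V₁ = (z₂/z₁)^α ⇒ α = ln(V₂/V₁) / ln(z₂/z₁)
α = ln(8.19/6.99) / ln(80.0/12.0) = ln(1.1717) / ln(6.6667)
  = 0.15843 / 1.89712 = 0.08351

α ≈ 0.084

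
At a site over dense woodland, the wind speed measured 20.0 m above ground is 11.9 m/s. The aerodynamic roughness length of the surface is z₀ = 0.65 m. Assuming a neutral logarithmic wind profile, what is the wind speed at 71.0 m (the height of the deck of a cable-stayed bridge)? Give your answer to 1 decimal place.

Log law: V(z) ∝ ln(z/z₀), so V₂/V₁ = ln(z₂/z₀) / ln(z₁/z₀).
ln(71.0/0.65) = 4.6935, ln(20.0/0.65) = 3.4265
V₂ = 11.9 × 4.6935/3.4265 = 11.9 × 1.3697 = 16.3000 m/s

16.3 m/s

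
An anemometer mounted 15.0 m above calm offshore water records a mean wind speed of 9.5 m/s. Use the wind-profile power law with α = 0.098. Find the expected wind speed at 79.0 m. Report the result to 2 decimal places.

Power-law profile: V₂ = V₁ · (z₂/z₁)^α
V₂ = 9.5 × (79.0/15.0)^0.098 = 9.5 × (5.2667)^0.098
    = 9.5 × 1.1768 = 11.1798 m/s

11.18 m/s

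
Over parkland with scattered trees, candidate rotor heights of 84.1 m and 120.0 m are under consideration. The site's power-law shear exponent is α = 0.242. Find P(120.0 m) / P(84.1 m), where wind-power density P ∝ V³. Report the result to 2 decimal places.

1.29

Speed ratio: V_B/V_A = (z_B/z_A)^α = (120.0/84.1)^0.242 = (1.4269)^0.242 = 1.08984
Power-density ratio: P_B/P_A = (V_B/V_A)³ = (1.08984)³ = 1.29445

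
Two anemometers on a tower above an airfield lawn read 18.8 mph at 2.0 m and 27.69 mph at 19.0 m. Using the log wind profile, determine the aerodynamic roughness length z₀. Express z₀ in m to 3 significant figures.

Log law: V(z) ∝ ln(z/z₀). With r = V₁/V₂ = 18.8/27.69 = 0.67895,
r · ln(z₂/z₀) = ln(z₁/z₀) ⇒ ln z₀ = (ln z₁ − r·ln z₂)/(1 − r)
ln z₀ = (0.69315 − 0.67895×2.94444) / 0.32105 = -4.0677
z₀ = exp(-4.0677) = 0.01712 m

z₀ ≈ 0.0171 m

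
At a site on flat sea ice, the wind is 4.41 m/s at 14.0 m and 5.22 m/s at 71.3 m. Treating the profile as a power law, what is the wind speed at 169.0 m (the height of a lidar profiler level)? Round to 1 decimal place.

5.7 m/s

First find α: α = ln(V₂/V₁)/ln(z₂/z₁) = ln(5.22/4.41)/ln(71.3/14.0) = 0.16862/1.62784 = 0.1036
Extrapolate from 71.3 m to 169.0 m: V₃ = 5.22 × (169.0/71.3)^0.1036 = 5.22 × 1.0935 = 5.7081 m/s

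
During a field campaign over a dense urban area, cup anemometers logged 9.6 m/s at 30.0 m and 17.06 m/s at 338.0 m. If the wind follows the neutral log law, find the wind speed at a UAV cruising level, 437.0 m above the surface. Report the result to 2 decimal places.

Log law: V ∝ ln(z/z₀). From the pair, with r = V₁/V₂ = 0.56272,
ln z₀ = (ln z₁ − r·ln z₂)/(1 − r) = (3.4012 − 0.56272×5.8230)/0.43728 = 0.2846 → z₀ = 1.329 m
V₃ = V₁ · ln(z₃/z₀)/ln(z₁/z₀) = 9.6 × 5.7953/3.1166 = 17.8513 m/s

17.85 m/s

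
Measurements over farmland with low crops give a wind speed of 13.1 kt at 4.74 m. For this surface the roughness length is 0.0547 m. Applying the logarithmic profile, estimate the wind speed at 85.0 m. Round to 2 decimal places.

Log law: V(z) ∝ ln(z/z₀), so V₂/V₁ = ln(z₂/z₀) / ln(z₁/z₀).
ln(85.0/0.0547) = 7.3485, ln(4.74/0.0547) = 4.4619
V₂ = 13.1 × 7.3485/4.4619 = 13.1 × 1.6469 = 21.5750 kt

21.57 kt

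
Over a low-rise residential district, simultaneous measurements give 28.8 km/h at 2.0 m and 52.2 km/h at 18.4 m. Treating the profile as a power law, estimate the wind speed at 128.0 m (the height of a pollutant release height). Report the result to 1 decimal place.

87.8 km/h

First find α: α = ln(V₂/V₁)/ln(z₂/z₁) = ln(52.2/28.8)/ln(18.4/2.0) = 0.59471/2.21920 = 0.2680
Extrapolate from 18.4 m to 128.0 m: V₃ = 52.2 × (128.0/18.4)^0.2680 = 52.2 × 1.6817 = 87.7843 km/h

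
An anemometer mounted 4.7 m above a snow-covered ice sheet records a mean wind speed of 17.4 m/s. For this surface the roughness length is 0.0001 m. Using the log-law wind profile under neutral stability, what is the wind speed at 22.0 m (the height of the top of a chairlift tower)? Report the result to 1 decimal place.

19.9 m/s

Log law: V(z) ∝ ln(z/z₀), so V₂/V₁ = ln(z₂/z₀) / ln(z₁/z₀).
ln(22.0/0.0001) = 12.3014, ln(4.7/0.0001) = 10.7579
V₂ = 17.4 × 12.3014/10.7579 = 17.4 × 1.1435 = 19.8964 m/s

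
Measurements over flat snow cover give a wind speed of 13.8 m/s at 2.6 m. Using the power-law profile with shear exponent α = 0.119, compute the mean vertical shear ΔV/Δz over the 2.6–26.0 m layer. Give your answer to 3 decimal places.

Power law: V₂ = V₁ · (z₂/z₁)^α = 13.8 × (10.0000)^0.119 = 18.1501 m/s
ΔV/Δz = (18.1501 − 13.8)/(26.0 − 2.6) = 4.3501/23.4000 = 0.18590 m/s/m

0.186 m/s/m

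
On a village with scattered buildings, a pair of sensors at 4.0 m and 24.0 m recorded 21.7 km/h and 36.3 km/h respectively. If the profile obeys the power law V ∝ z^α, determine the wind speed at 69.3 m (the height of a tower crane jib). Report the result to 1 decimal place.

First find α: α = ln(V₂/V₁)/ln(z₂/z₁) = ln(36.3/21.7)/ln(24.0/4.0) = 0.51451/1.79176 = 0.2872
Extrapolate from 24.0 m to 69.3 m: V₃ = 36.3 × (69.3/24.0)^0.2872 = 36.3 × 1.3559 = 49.2205 km/h

49.2 km/h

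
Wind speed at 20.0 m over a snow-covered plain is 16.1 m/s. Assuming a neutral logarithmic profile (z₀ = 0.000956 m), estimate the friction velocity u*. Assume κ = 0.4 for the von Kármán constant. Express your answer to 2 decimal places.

u* ≈ 0.65 m/s

Log law: V(z) = (u*/κ) · ln(z/z₀) ⇒ u* = κ · V / ln(z/z₀)
u* = 0.4 × 16.1 / ln(20.0/0.000956) = 0.4 × 16.1 / 9.9485
   = 6.4400 / 9.9485 = 0.6473 m/s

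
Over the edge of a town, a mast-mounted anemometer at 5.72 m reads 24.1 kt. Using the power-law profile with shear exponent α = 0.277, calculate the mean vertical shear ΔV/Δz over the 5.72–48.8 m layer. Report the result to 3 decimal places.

0.454 kt/m

Power law: V₂ = V₁ · (z₂/z₁)^α = 24.1 × (8.5315)^0.277 = 43.6426 kt
ΔV/Δz = (43.6426 − 24.1)/(48.8 − 5.72) = 19.5426/43.0800 = 0.45364 kt/m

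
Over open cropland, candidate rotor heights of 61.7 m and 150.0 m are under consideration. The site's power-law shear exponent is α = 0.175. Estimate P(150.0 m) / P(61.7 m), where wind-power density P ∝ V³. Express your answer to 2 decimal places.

Speed ratio: V_B/V_A = (z_B/z_A)^α = (150.0/61.7)^0.175 = (2.4311)^0.175 = 1.16820
Power-density ratio: P_B/P_A = (V_B/V_A)³ = (1.16820)³ = 1.59422

1.59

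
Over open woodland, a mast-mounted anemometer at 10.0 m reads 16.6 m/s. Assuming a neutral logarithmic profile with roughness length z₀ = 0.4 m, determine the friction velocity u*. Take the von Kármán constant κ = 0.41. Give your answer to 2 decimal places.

Log law: V(z) = (u*/κ) · ln(z/z₀) ⇒ u* = κ · V / ln(z/z₀)
u* = 0.41 × 16.6 / ln(10.0/0.4) = 0.41 × 16.6 / 3.2189
   = 6.8060 / 3.2189 = 2.1144 m/s

u* ≈ 2.11 m/s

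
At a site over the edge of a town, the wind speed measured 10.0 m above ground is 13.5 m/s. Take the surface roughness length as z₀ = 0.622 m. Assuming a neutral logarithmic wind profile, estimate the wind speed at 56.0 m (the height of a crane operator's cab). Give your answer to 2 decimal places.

21.87 m/s

Log law: V(z) ∝ ln(z/z₀), so V₂/V₁ = ln(z₂/z₀) / ln(z₁/z₀).
ln(56.0/0.622) = 4.5002, ln(10.0/0.622) = 2.7774
V₂ = 13.5 × 4.5002/2.7774 = 13.5 × 1.6203 = 21.8738 m/s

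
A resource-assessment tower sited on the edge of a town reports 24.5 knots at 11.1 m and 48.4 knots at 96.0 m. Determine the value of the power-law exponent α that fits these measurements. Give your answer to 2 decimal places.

α ≈ 0.32

Power law: V₂/V₁ = (z₂/z₁)^α ⇒ α = ln(V₂/V₁) / ln(z₂/z₁)
α = ln(48.4/24.5) / ln(96.0/11.1) = ln(1.9755) / ln(8.6486)
  = 0.68083 / 2.15740 = 0.31558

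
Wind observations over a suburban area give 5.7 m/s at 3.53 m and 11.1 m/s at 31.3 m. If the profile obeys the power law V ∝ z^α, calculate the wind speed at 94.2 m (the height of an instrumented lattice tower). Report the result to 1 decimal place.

15.5 m/s

First find α: α = ln(V₂/V₁)/ln(z₂/z₁) = ln(11.1/5.7)/ln(31.3/3.53) = 0.66648/2.18232 = 0.3054
Extrapolate from 31.3 m to 94.2 m: V₃ = 11.1 × (94.2/31.3)^0.3054 = 11.1 × 1.4000 = 15.5403 m/s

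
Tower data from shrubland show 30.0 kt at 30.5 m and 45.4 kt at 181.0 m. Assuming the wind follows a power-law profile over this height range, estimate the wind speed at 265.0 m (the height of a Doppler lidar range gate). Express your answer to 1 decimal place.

49.6 kt

First find α: α = ln(V₂/V₁)/ln(z₂/z₁) = ln(45.4/30.0)/ln(181.0/30.5) = 0.41431/1.78077 = 0.2327
Extrapolate from 181.0 m to 265.0 m: V₃ = 45.4 × (265.0/181.0)^0.2327 = 45.4 × 1.0928 = 49.6109 kt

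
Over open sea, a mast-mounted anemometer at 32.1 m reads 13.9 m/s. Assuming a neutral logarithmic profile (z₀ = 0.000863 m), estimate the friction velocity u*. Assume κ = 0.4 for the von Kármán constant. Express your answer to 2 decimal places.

Log law: V(z) = (u*/κ) · ln(z/z₀) ⇒ u* = κ · V / ln(z/z₀)
u* = 0.4 × 13.9 / ln(32.1/0.000863) = 0.4 × 13.9 / 10.5240
   = 5.5600 / 10.5240 = 0.5283 m/s

u* ≈ 0.53 m/s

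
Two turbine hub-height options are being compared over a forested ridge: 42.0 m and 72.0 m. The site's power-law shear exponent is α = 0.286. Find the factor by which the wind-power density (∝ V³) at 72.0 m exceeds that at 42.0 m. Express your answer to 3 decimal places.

Speed ratio: V_B/V_A = (z_B/z_A)^α = (72.0/42.0)^0.286 = (1.7143)^0.286 = 1.16667
Power-density ratio: P_B/P_A = (V_B/V_A)³ = (1.16667)³ = 1.58797

1.588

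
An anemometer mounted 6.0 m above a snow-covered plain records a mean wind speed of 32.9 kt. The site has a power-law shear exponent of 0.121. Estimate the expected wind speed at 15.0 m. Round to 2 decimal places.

36.76 kt

Power-law profile: V₂ = V₁ · (z₂/z₁)^α
V₂ = 32.9 × (15.0/6.0)^0.121 = 32.9 × (2.5000)^0.121
    = 32.9 × 1.1173 = 36.7576 kt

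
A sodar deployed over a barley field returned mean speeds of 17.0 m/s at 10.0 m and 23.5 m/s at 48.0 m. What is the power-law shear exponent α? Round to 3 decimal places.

Power law: V₂/V₁ = (z₂/z₁)^α ⇒ α = ln(V₂/V₁) / ln(z₂/z₁)
α = ln(23.5/17.0) / ln(48.0/10.0) = ln(1.3824) / ln(4.8000)
  = 0.32379 / 1.56862 = 0.20642

α ≈ 0.206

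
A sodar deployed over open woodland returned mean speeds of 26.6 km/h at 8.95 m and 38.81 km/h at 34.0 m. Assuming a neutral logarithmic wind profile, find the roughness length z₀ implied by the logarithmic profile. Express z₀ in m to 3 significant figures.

z₀ ≈ 0.489 m

Log law: V(z) ∝ ln(z/z₀). With r = V₁/V₂ = 26.6/38.81 = 0.68539,
r · ln(z₂/z₀) = ln(z₁/z₀) ⇒ ln z₀ = (ln z₁ − r·ln z₂)/(1 − r)
ln z₀ = (2.19165 − 0.68539×3.52636) / 0.31461 = -0.7161
z₀ = exp(-0.7161) = 0.4887 m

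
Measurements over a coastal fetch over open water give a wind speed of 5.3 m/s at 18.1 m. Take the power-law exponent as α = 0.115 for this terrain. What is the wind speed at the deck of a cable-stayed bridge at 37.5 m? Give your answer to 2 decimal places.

Power-law profile: V₂ = V₁ · (z₂/z₁)^α
V₂ = 5.3 × (37.5/18.1)^0.115 = 5.3 × (2.0718)^0.115
    = 5.3 × 1.0874 = 5.7631 m/s

5.76 m/s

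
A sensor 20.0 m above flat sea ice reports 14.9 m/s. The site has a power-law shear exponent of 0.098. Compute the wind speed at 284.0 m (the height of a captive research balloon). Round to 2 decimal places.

19.32 m/s

Power-law profile: V₂ = V₁ · (z₂/z₁)^α
V₂ = 14.9 × (284.0/20.0)^0.098 = 14.9 × (14.2000)^0.098
    = 14.9 × 1.2970 = 19.3246 m/s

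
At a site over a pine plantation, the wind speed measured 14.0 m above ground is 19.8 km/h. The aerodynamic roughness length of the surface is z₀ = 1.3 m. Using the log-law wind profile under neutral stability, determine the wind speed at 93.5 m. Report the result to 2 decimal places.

Log law: V(z) ∝ ln(z/z₀), so V₂/V₁ = ln(z₂/z₀) / ln(z₁/z₀).
ln(93.5/1.3) = 4.2756, ln(14.0/1.3) = 2.3767
V₂ = 19.8 × 4.2756/2.3767 = 19.8 × 1.7990 = 35.6196 km/h

35.62 km/h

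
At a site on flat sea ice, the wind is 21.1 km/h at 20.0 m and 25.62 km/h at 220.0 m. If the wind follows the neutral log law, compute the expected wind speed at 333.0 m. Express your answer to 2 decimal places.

Log law: V ∝ ln(z/z₀). From the pair, with r = V₁/V₂ = 0.82358,
ln z₀ = (ln z₁ − r·ln z₂)/(1 − r) = (2.9957 − 0.82358×5.3936)/0.17642 = -8.1980 → z₀ = 0.0002752 m
V₃ = V₁ · ln(z₃/z₀)/ln(z₁/z₀) = 21.1 × 14.0061/11.1937 = 26.4014 km/h

26.40 km/h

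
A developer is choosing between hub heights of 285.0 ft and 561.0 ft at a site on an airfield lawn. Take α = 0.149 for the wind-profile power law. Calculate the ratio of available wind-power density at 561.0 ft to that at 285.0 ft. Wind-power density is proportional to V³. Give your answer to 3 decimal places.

Speed ratio: V_B/V_A = (z_B/z_A)^α = (561.0/285.0)^0.149 = (1.9684)^0.149 = 1.10617
Power-density ratio: P_B/P_A = (V_B/V_A)³ = (1.10617)³ = 1.35354

1.354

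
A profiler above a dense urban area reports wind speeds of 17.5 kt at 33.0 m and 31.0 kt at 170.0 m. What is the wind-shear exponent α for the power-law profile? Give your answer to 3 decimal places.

α ≈ 0.349

Power law: V₂/V₁ = (z₂/z₁)^α ⇒ α = ln(V₂/V₁) / ln(z₂/z₁)
α = ln(31.0/17.5) / ln(170.0/33.0) = ln(1.7714) / ln(5.1515)
  = 0.57179 / 1.63929 = 0.34880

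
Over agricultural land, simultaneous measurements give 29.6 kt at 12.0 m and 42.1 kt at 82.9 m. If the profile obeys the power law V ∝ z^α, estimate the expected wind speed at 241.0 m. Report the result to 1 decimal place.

51.1 kt

First find α: α = ln(V₂/V₁)/ln(z₂/z₁) = ln(42.1/29.6)/ln(82.9/12.0) = 0.35227/1.93273 = 0.1823
Extrapolate from 82.9 m to 241.0 m: V₃ = 42.1 × (241.0/82.9)^0.1823 = 42.1 × 1.2147 = 51.1395 kt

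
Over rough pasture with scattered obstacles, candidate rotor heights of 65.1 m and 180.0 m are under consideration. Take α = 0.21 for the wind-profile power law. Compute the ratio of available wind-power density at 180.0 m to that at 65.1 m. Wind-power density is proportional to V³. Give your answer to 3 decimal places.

Speed ratio: V_B/V_A = (z_B/z_A)^α = (180.0/65.1)^0.21 = (2.7650)^0.21 = 1.23810
Power-density ratio: P_B/P_A = (V_B/V_A)³ = (1.23810)³ = 1.89787

1.898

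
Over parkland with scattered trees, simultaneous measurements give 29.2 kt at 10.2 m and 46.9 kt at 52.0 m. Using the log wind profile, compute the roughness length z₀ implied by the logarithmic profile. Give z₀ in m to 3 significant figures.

Log law: V(z) ∝ ln(z/z₀). With r = V₁/V₂ = 29.2/46.9 = 0.62260,
r · ln(z₂/z₀) = ln(z₁/z₀) ⇒ ln z₀ = (ln z₁ − r·ln z₂)/(1 − r)
ln z₀ = (2.32239 − 0.62260×3.95124) / 0.37740 = -0.3648
z₀ = exp(-0.3648) = 0.6944 m

z₀ ≈ 0.694 m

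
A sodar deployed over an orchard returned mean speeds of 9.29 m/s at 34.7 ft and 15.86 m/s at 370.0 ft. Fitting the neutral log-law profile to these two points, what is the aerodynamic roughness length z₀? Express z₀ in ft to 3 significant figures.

z₀ ≈ 1.22 ft

Log law: V(z) ∝ ln(z/z₀). With r = V₁/V₂ = 9.29/15.86 = 0.58575,
r · ln(z₂/z₀) = ln(z₁/z₀) ⇒ ln z₀ = (ln z₁ − r·ln z₂)/(1 − r)
ln z₀ = (3.54674 − 0.58575×5.91350) / 0.41425 = 0.2001
z₀ = exp(0.2001) = 1.222 ft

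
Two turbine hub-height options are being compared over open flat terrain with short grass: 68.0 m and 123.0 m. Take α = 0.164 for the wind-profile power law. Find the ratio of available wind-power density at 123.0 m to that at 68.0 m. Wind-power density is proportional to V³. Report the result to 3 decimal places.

Speed ratio: V_B/V_A = (z_B/z_A)^α = (123.0/68.0)^0.164 = (1.8088)^0.164 = 1.10208
Power-density ratio: P_B/P_A = (V_B/V_A)³ = (1.10208)³ = 1.33856

1.339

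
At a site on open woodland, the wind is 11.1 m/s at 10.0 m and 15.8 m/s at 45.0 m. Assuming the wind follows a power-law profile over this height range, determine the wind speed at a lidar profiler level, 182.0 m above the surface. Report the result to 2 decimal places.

21.93 m/s

First find α: α = ln(V₂/V₁)/ln(z₂/z₁) = ln(15.8/11.1)/ln(45.0/10.0) = 0.35306/1.50408 = 0.2347
Extrapolate from 45.0 m to 182.0 m: V₃ = 15.8 × (182.0/45.0)^0.2347 = 15.8 × 1.3882 = 21.9336 m/s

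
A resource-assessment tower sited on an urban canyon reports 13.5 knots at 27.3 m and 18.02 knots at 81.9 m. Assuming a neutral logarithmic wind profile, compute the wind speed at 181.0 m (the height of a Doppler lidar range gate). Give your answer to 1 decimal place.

Log law: V ∝ ln(z/z₀). From the pair, with r = V₁/V₂ = 0.74917,
ln z₀ = (ln z₁ − r·ln z₂)/(1 − r) = (3.3069 − 0.74917×4.4055)/0.25083 = 0.0256 → z₀ = 1.026 m
V₃ = V₁ · ln(z₃/z₀)/ln(z₁/z₀) = 13.5 × 5.1729/3.2813 = 21.2826 knots

21.3 knots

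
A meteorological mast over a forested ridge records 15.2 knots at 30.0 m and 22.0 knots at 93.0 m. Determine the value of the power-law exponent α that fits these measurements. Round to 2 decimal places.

Power law: V₂/V₁ = (z₂/z₁)^α ⇒ α = ln(V₂/V₁) / ln(z₂/z₁)
α = ln(22.0/15.2) / ln(93.0/30.0) = ln(1.4474) / ln(3.1000)
  = 0.36975 / 1.13140 = 0.32680

α ≈ 0.33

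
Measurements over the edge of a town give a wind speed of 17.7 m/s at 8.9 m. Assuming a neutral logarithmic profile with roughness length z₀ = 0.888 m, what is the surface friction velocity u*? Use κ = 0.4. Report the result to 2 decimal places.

Log law: V(z) = (u*/κ) · ln(z/z₀) ⇒ u* = κ · V / ln(z/z₀)
u* = 0.4 × 17.7 / ln(8.9/0.888) = 0.4 × 17.7 / 2.3048
   = 7.0800 / 2.3048 = 3.0718 m/s

u* ≈ 3.07 m/s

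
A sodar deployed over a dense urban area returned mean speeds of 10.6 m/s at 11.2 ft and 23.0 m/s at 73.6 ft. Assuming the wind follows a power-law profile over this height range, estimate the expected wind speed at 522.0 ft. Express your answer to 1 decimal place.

First find α: α = ln(V₂/V₁)/ln(z₂/z₁) = ln(23.0/10.6)/ln(73.6/11.2) = 0.77464/1.88273 = 0.4114
Extrapolate from 73.6 ft to 522.0 ft: V₃ = 23.0 × (522.0/73.6)^0.4114 = 23.0 × 2.2390 = 51.4970 m/s

51.5 m/s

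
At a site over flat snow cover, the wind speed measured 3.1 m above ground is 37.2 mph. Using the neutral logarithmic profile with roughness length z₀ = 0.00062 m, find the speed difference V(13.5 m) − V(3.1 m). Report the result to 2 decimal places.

6.43 mph

Log law: V₂ = V₁ · ln(z₂/z₀)/ln(z₁/z₀) = 37.2 × 9.9885/8.5172 = 43.6260 mph
ΔV = 43.6260 − 37.2 = 6.4260 mph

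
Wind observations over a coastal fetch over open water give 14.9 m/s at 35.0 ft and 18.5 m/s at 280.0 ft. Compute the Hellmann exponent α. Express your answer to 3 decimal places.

α ≈ 0.104

Power law: V₂/V₁ = (z₂/z₁)^α ⇒ α = ln(V₂/V₁) / ln(z₂/z₁)
α = ln(18.5/14.9) / ln(280.0/35.0) = ln(1.2416) / ln(8.0000)
  = 0.21641 / 2.07944 = 0.10407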